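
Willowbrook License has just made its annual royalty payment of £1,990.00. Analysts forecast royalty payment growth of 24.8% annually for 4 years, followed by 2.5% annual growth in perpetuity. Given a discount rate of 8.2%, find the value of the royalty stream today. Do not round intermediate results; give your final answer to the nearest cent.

£74854.59

D_1 = 2483.52000
D_2 = 3099.43296
D_3 = 3868.09233
D_4 = 4827.37923
Terminal value at year 4: TV = D_4×(1+g_2)/(r−g_2) = 4948.06371/0.057 = 86808.13533
P_0 = D_1/(1+r)^1 + D_2/(1+r)^2 + D_3/(1+r)^3 + D_4/(1+r)^4 + TV/(1+r)^4
    = 2295.30499 + 2647.44975 + 3053.62041 + 3522.10561 + 63336.10974 = 74854.59051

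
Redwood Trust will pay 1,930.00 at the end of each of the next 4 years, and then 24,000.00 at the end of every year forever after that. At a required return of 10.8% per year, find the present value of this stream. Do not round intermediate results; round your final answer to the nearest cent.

153457.83

PV of 4-year annuity: 1,930.00 × [1 − (1+0.108)^−4] / 0.108 = 6013.37878
Perpetuity value at year 4: 24,000.00 / 0.108 = 222222.22222
PV of perpetuity: 222222.22222 / (1+0.108)^4 = 147444.45505
Total PV = 6013.37878 + 147444.45505 = 153457.83382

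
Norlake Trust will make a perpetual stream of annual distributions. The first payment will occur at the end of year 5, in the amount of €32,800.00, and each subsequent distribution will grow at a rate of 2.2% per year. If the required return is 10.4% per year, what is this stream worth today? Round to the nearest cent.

€269267.35

Value at end of year 4: C₁ / (r − g) = €32,800.00 / (0.104 − 0.022) = €400,000.0000
Discount to today: PV = €400,000.0000 / (1 + 0.104)^4 = €400,000.0000 / 1.485512 = €269,267.35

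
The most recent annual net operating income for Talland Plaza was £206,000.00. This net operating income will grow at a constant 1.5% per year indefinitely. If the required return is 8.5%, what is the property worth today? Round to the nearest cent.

£2987000.00

D₁ = D₀ × (1 + g) = £206,000.00 × 1.015 = £209,090.0000
Growing perpetuity: P = D₁ / (r − g) = £209,090.0000 / (0.085 − 0.015) = £2,987,000.00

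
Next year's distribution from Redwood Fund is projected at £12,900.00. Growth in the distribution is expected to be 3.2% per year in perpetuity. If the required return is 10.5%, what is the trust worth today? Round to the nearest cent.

Growing perpetuity: P = D₁ / (r − g) = £12,900.0000 / (0.105 − 0.032) = £176,712.33

£176712.33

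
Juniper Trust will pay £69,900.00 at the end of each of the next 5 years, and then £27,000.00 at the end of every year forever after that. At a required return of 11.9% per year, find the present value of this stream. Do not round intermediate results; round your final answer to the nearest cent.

PV of 5-year annuity: £69,900.00 × [1 − (1+0.119)^−5] / 0.119 = 252599.32715
Perpetuity value at year 5: £27,000.00 / 0.119 = 226890.75630
PV of perpetuity: 226890.75630 / (1+0.119)^5 = 129320.20075
Total PV = 252599.32715 + 129320.20075 = 381919.52790

£381919.53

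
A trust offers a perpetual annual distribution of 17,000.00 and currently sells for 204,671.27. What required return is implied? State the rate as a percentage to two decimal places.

8.31%

P = C/r ⇒ r = C/P = 17,000.00/204,671.27 = 0.083060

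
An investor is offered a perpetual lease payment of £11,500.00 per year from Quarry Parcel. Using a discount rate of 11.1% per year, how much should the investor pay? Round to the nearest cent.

£103603.60

Level perpetuity: PV = C / r = £11,500.00 / 0.111 = £103,603.60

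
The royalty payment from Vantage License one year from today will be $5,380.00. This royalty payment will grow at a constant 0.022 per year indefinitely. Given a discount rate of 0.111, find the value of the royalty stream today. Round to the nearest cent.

$60449.44

Growing perpetuity: P = D₁ / (r − g) = $5,380.0000 / (0.111 − 0.022) = $60,449.44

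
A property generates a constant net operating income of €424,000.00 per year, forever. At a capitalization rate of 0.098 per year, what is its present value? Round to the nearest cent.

€4326530.61

Level perpetuity: PV = C / r = €424,000.00 / 0.098 = €4,326,530.61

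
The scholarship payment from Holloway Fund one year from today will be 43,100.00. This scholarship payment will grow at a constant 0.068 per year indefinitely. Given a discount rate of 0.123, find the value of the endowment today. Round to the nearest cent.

Growing perpetuity: P = D₁ / (r − g) = 43,100.0000 / (0.123 − 0.068) = 783,636.36

783636.36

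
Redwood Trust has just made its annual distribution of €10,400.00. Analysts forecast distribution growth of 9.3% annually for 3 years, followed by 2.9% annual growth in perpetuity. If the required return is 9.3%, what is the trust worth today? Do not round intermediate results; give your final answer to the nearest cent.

D_1 = 11367.20000
D_2 = 12424.34960
D_3 = 13579.81411
Terminal value at year 3: TV = D_3×(1+g_2)/(r−g_2) = 13973.62872/0.064 = 218337.94878
P_0 = D_1/(1+r)^1 + D_2/(1+r)^2 + D_3/(1+r)^3 + TV/(1+r)^3
    = 10400.00000 + 10400.00000 + 10400.00000 + 167212.50000 = 198412.50000

€198412.50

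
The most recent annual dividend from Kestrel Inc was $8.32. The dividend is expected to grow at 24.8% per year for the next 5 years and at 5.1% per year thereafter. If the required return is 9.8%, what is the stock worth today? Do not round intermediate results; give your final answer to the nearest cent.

D_1 = 10.38336
D_2 = 12.95843
D_3 = 16.17212
D_4 = 20.18281
D_5 = 25.18815
Terminal value at year 5: TV = D_5×(1+g_2)/(r−g_2) = 26.47274/0.047 = 563.24988
P_0 = D_1/(1+r)^1 + D_2/(1+r)^2 + D_3/(1+r)^3 + D_4/(1+r)^4 + D_5/(1+r)^5 + TV/(1+r)^5
    = 9.45661 + 10.74850 + 12.21687 + 13.88584 + 15.78282 + 352.93068 = 415.02133

$415.02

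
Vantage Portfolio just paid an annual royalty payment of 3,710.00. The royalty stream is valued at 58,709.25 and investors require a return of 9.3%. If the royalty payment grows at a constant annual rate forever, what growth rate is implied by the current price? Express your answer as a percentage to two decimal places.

P = D₀(1+g)/(r−g) ⇒ P(r−g) = D₀(1+g) ⇒ g(P+D₀) = P·r − D₀
g = (P·r − D₀)/(P + D₀) = (58,709.25×0.093 − 3,710.00) / (58,709.25 + 3,710.00) = 0.028036

2.80%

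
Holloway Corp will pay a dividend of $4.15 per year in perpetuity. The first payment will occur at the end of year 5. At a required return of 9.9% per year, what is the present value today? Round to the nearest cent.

Value at end of year 4: C / r = $4.15 / 0.099 = $41.9192
Discount to today: PV = $41.9192 / (1 + 0.099)^4 = $41.9192 / 1.458783 = $28.74

$28.74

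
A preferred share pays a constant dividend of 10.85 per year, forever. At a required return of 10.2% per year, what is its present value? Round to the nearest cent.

106.37

Level perpetuity: PV = C / r = 10.85 / 0.102 = 106.37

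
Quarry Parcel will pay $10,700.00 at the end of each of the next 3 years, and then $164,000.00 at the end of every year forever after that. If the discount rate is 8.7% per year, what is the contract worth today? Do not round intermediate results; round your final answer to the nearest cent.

$1494925.83

PV of 3-year annuity: $10,700.00 × [1 − (1+0.087)^−3] / 0.087 = 27230.32363
Perpetuity value at year 3: $164,000.00 / 0.087 = 1885057.47126
PV of perpetuity: 1885057.47126 / (1+0.087)^3 = 1467695.50168
Total PV = 27230.32363 + 1467695.50168 = 1494925.82530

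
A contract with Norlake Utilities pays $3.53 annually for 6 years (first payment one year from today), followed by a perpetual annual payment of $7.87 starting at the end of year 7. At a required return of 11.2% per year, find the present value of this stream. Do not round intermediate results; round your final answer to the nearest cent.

PV of 6-year annuity: $3.53 × [1 − (1+0.112)^−6] / 0.112 = 14.84815
Perpetuity value at year 6: $7.87 / 0.112 = 70.26786
PV of perpetuity: 70.26786 / (1+0.112)^6 = 37.16447
Total PV = 14.84815 + 37.16447 = 52.01262

$52.01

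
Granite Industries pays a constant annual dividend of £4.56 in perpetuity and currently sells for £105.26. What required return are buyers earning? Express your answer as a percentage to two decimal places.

P = C/r ⇒ r = C/P = £4.56/£105.26 = 0.043321

4.33%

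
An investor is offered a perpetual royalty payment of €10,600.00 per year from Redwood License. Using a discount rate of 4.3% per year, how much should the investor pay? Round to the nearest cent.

Level perpetuity: PV = C / r = €10,600.00 / 0.043 = €246,511.63

€246511.63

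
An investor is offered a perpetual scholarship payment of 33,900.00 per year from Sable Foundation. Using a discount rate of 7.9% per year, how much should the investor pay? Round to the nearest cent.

429113.92

Level perpetuity: PV = C / r = 33,900.00 / 0.079 = 429,113.92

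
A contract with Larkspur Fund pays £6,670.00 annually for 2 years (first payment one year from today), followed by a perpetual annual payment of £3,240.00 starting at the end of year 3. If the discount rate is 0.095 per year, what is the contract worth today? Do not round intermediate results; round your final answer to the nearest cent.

£40098.34

PV of 2-year annuity: £6,670.00 × [1 − (1+0.095)^−2] / 0.095 = 11654.17735
Perpetuity value at year 2: £3,240.00 / 0.095 = 34105.26316
PV of perpetuity: 34105.26316 / (1+0.095)^2 = 28444.16351
Total PV = 11654.17735 + 28444.16351 = 40098.34087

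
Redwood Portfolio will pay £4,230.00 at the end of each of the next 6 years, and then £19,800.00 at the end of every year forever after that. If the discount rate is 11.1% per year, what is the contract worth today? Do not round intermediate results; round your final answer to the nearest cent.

£112698.22

PV of 6-year annuity: £4,230.00 × [1 − (1+0.111)^−6] / 0.111 = 17843.74145
Perpetuity value at year 6: £19,800.00 / 0.111 = 178378.37838
PV of perpetuity: 178378.37838 / (1+0.111)^6 = 94854.48225
Total PV = 17843.74145 + 94854.48225 = 112698.22369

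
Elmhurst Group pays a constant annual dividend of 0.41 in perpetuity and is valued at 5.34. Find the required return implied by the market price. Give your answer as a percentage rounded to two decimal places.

7.68%

P = C/r ⇒ r = C/P = 0.41/5.34 = 0.076779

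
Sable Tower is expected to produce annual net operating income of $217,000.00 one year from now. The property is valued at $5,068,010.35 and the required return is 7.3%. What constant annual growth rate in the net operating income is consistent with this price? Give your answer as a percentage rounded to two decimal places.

3.02%

P = D₁/(r−g) ⇒ g = r − D₁/P = 0.073 − $217,000.00/$5,068,010.35 = 0.030182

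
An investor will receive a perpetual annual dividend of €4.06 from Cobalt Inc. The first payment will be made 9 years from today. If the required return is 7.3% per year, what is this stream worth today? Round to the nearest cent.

€31.65

Value at end of year 8: C / r = €4.06 / 0.073 = €55.6164
Discount to today: PV = €55.6164 / (1 + 0.073)^8 = €55.6164 / 1.757105 = €31.65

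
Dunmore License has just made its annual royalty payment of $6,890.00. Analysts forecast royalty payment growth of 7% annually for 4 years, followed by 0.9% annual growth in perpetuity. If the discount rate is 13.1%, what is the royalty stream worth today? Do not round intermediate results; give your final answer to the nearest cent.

D_1 = 7372.30000
D_2 = 7888.36100
D_3 = 8440.54627
D_4 = 9031.38451
Terminal value at year 4: TV = D_4×(1+g_2)/(r−g_2) = 9112.66697/0.122 = 74693.99155
P_0 = D_1/(1+r)^1 + D_2/(1+r)^2 + D_3/(1+r)^3 + D_4/(1+r)^4 + TV/(1+r)^4
    = 6518.39080 + 6166.82419 + 5834.21917 + 5519.55306 + 45649.41838 = 69688.40561

$69688.41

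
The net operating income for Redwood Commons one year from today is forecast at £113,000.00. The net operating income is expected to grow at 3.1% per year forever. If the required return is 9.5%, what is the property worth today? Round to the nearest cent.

Growing perpetuity: P = D₁ / (r − g) = £113,000.0000 / (0.095 − 0.031) = £1,765,625.00

£1765625.00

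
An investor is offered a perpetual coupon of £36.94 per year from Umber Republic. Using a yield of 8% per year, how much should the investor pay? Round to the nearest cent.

£461.75

Level perpetuity: PV = C / r = £36.94 / 0.08 = £461.75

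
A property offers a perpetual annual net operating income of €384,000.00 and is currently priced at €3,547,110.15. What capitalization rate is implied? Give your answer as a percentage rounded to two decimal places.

10.83%

P = C/r ⇒ r = C/P = €384,000.00/€3,547,110.15 = 0.108257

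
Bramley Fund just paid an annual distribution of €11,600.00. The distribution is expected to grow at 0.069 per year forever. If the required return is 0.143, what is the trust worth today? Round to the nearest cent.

€167572.97

D₁ = D₀ × (1 + g) = €11,600.00 × 1.069 = €12,400.4000
Growing perpetuity: P = D₁ / (r − g) = €12,400.4000 / (0.143 − 0.069) = €167,572.97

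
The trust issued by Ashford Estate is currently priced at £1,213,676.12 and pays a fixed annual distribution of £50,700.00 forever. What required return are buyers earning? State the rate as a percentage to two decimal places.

4.18%

P = C/r ⇒ r = C/P = £50,700.00/£1,213,676.12 = 0.041774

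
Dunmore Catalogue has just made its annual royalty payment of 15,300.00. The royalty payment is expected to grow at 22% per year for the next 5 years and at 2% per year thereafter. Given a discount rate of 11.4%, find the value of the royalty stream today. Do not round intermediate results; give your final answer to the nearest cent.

D_1 = 18666.00000
D_2 = 22772.52000
D_3 = 27782.47440
D_4 = 33894.61877
D_5 = 41351.43490
Terminal value at year 5: TV = D_5×(1+g_2)/(r−g_2) = 42178.46359/0.094 = 448707.05952
P_0 = D_1/(1+r)^1 + D_2/(1+r)^2 + D_3/(1+r)^3 + D_4/(1+r)^4 + D_5/(1+r)^5 + TV/(1+r)^5
    = 16755.83483 + 18350.19613 + 20096.26506 + 22008.47700 + 24102.64088 + 261539.29466 = 362852.70857

362852.71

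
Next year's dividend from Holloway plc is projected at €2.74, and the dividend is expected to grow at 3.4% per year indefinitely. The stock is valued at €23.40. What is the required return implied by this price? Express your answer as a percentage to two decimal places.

15.11%

P = D₁/(r − g) ⇒ r = D₁/P + g = €2.7400/€23.40 + 0.034 = 0.117094 + 0.034 = 0.151094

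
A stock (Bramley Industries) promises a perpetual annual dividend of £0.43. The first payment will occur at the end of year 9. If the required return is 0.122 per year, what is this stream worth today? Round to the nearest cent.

Value at end of year 8: C / r = £0.43 / 0.122 = £3.5246
Discount to today: PV = £3.5246 / (1 + 0.122)^8 = £3.5246 / 2.511556 = £1.40

£1.40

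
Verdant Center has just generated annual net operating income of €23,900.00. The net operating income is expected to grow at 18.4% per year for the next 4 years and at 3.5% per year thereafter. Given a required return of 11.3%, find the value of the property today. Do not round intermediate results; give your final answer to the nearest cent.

D_1 = 28297.60000
D_2 = 33504.35840
D_3 = 39669.16035
D_4 = 46968.28585
Terminal value at year 4: TV = D_4×(1+g_2)/(r−g_2) = 48612.17585/0.078 = 623233.02377
P_0 = D_1/(1+r)^1 + D_2/(1+r)^2 + D_3/(1+r)^3 + D_4/(1+r)^4 + TV/(1+r)^4
    = 25424.61815 + 27046.49406 + 28771.83196 + 30607.23184 + 406134.42247 = 517984.59847

€517984.60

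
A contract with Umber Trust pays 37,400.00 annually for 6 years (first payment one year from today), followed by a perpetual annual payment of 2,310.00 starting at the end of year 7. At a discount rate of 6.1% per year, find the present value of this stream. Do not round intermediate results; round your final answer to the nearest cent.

209876.96

PV of 6-year annuity: 37,400.00 × [1 − (1+0.061)^−6] / 0.061 = 183331.52576
Perpetuity value at year 6: 2,310.00 / 0.061 = 37868.85246
PV of perpetuity: 37868.85246 / (1+0.061)^6 = 26545.43469
Total PV = 183331.52576 + 26545.43469 = 209876.96045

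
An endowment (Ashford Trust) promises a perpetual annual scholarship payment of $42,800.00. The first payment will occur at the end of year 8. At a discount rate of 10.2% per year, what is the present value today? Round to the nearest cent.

Value at end of year 7: C / r = $42,800.00 / 0.102 = $419,607.8431
Discount to today: PV = $419,607.8431 / (1 + 0.102)^7 = $419,607.8431 / 1.973655 = $212,604.49

$212604.49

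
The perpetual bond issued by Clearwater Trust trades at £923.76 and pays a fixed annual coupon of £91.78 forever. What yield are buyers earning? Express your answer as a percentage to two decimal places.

9.94%

P = C/r ⇒ r = C/P = £91.78/£923.76 = 0.099355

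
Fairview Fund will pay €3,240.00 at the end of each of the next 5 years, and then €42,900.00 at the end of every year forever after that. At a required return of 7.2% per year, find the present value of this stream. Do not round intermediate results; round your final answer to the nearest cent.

PV of 5-year annuity: €3,240.00 × [1 − (1+0.072)^−5] / 0.072 = 13213.80181
Perpetuity value at year 5: €42,900.00 / 0.072 = 595833.33333
PV of perpetuity: 595833.33333 / (1+0.072)^5 = 420872.80943
Total PV = 13213.80181 + 420872.80943 = 434086.61123

€434086.61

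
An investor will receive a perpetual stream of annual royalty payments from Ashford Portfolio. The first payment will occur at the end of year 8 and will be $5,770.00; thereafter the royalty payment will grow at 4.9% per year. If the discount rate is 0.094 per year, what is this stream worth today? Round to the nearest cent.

$68366.30

Value at end of year 7: C₁ / (r − g) = $5,770.00 / (0.094 − 0.049) = $128,222.2222
Discount to today: PV = $128,222.2222 / (1 + 0.094)^7 = $128,222.2222 / 1.875518 = $68,366.30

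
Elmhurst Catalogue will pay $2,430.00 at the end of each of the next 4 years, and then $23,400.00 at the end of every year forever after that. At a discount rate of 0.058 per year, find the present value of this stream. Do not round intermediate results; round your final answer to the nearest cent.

$330450.99

PV of 4-year annuity: $2,430.00 × [1 − (1+0.058)^−4] / 0.058 = 8458.91238
Perpetuity value at year 4: $23,400.00 / 0.058 = 403448.27586
PV of perpetuity: 403448.27586 / (1+0.058)^4 = 321992.08260
Total PV = 8458.91238 + 321992.08260 = 330450.99498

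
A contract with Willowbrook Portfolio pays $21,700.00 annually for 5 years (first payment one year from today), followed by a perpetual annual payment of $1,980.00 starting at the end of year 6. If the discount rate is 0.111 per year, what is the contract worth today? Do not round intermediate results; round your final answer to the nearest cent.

$90537.96

PV of 5-year annuity: $21,700.00 × [1 − (1+0.111)^−5] / 0.111 = 79999.62397
Perpetuity value at year 5: $1,980.00 / 0.111 = 17837.83784
PV of perpetuity: 17837.83784 / (1+0.111)^5 = 10538.33298
Total PV = 79999.62397 + 10538.33298 = 90537.95695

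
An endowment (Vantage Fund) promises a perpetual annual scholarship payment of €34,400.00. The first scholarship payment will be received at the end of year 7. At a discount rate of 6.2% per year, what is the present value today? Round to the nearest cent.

€386740.50

Value at end of year 6: C / r = €34,400.00 / 0.062 = €554,838.7097
Discount to today: PV = €554,838.7097 / (1 + 0.062)^6 = €554,838.7097 / 1.434654 = €386,740.50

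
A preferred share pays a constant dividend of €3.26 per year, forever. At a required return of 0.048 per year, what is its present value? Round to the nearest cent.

Level perpetuity: PV = C / r = €3.26 / 0.048 = €67.92

€67.92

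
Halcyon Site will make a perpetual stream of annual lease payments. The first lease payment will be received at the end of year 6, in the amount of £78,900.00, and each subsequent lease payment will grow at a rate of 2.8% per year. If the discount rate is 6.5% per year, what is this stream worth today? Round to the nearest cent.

Value at end of year 5: C₁ / (r − g) = £78,900.00 / (0.065 − 0.028) = £2,132,432.4324
Discount to today: PV = £2,132,432.4324 / (1 + 0.065)^5 = £2,132,432.4324 / 1.370087 = £1,556,421.57

£1556421.57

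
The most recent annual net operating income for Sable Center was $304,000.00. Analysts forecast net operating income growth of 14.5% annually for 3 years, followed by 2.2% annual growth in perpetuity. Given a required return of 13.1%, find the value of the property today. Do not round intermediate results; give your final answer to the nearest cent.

$3892277.91

D_1 = 348080.00000
D_2 = 398551.60000
D_3 = 456341.58200
Terminal value at year 3: TV = D_3×(1+g_2)/(r−g_2) = 466381.09680/0.109 = 4278725.65875
P_0 = D_1/(1+r)^1 + D_2/(1+r)^2 + D_3/(1+r)^3 + TV/(1+r)^3
    = 307763.04156 + 311572.66364 + 315429.44286 + 2957512.75781 = 3892277.90587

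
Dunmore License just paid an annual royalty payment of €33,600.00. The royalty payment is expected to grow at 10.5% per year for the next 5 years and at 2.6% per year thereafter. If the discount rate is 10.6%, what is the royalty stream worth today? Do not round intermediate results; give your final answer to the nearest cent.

€596520.27

D_1 = 37128.00000
D_2 = 41026.44000
D_3 = 45334.21620
D_4 = 50094.30890
D_5 = 55354.21134
Terminal value at year 5: TV = D_5×(1+g_2)/(r−g_2) = 56793.42083/0.08 = 709917.76038
P_0 = D_1/(1+r)^1 + D_2/(1+r)^2 + D_3/(1+r)^3 + D_4/(1+r)^4 + D_5/(1+r)^5 + TV/(1+r)^5
    = 33569.62025 + 33539.26797 + 33508.94314 + 33478.64572 + 33448.37570 + 428975.41834 = 596520.27113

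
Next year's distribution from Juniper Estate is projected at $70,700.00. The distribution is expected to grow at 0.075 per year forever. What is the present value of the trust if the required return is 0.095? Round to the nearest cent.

$3535000.00

Growing perpetuity: P = D₁ / (r − g) = $70,700.0000 / (0.095 − 0.075) = $3,535,000.00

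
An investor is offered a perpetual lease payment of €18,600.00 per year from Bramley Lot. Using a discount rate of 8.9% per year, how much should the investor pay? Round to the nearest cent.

€208988.76

Level perpetuity: PV = C / r = €18,600.00 / 0.089 = €208,988.76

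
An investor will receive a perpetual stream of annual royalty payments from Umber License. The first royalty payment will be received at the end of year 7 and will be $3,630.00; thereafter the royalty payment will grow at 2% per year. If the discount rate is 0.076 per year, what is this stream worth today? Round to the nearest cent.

Value at end of year 6: C₁ / (r − g) = $3,630.00 / (0.076 − 0.02) = $64,821.4286
Discount to today: PV = $64,821.4286 / (1 + 0.076)^6 = $64,821.4286 / 1.551935 = $41,768.12

$41768.12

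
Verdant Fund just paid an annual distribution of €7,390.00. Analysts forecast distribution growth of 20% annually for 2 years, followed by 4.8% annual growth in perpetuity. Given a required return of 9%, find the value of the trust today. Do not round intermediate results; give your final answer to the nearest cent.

€240586.63

D_1 = 8868.00000
D_2 = 10641.60000
Terminal value at year 2: TV = D_2×(1+g_2)/(r−g_2) = 11152.39680/0.042 = 265533.25714
P_0 = D_1/(1+r)^1 + D_2/(1+r)^2 + TV/(1+r)^2
    = 8135.77982 + 8956.82182 + 223494.03008 = 240586.63172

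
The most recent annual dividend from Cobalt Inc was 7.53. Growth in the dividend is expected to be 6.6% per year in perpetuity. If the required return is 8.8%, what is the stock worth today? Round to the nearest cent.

364.86

D₁ = D₀ × (1 + g) = 7.53 × 1.066 = 8.0270
Growing perpetuity: P = D₁ / (r − g) = 8.0270 / (0.088 − 0.066) = 364.86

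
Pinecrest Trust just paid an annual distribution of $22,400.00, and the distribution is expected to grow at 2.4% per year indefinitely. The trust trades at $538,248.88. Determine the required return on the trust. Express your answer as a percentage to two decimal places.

6.66%

D₁ = $22,400.00 × 1.024 = $22,937.6000
P = D₁/(r − g) ⇒ r = D₁/P + g = $22,937.6000/$538,248.88 + 0.024 = 0.042615 + 0.024 = 0.066615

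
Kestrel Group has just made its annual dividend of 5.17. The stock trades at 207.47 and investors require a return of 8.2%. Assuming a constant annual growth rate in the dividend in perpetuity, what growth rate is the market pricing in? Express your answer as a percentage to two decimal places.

5.57%

P = D₀(1+g)/(r−g) ⇒ P(r−g) = D₀(1+g) ⇒ g(P+D₀) = P·r − D₀
g = (P·r − D₀)/(P + D₀) = (207.47×0.082 − 5.17) / (207.47 + 5.17) = 0.055693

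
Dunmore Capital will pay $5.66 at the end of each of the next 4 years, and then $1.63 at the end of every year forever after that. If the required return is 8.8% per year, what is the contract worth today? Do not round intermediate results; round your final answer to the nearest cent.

PV of 4-year annuity: $5.66 × [1 − (1+0.088)^−4] / 0.088 = 18.41760
Perpetuity value at year 4: $1.63 / 0.088 = 18.52273
PV of perpetuity: 18.52273 / (1+0.088)^4 = 13.21872
Total PV = 18.41760 + 13.21872 = 31.63632

$31.64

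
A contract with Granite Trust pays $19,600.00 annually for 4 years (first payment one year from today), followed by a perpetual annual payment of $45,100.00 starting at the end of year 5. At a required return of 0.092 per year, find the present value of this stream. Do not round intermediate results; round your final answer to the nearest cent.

$407965.90

PV of 4-year annuity: $19,600.00 × [1 − (1+0.092)^−4] / 0.092 = 63220.75371
Perpetuity value at year 4: $45,100.00 / 0.092 = 490217.39130
PV of perpetuity: 490217.39130 / (1+0.092)^4 = 344745.14681
Total PV = 63220.75371 + 344745.14681 = 407965.90051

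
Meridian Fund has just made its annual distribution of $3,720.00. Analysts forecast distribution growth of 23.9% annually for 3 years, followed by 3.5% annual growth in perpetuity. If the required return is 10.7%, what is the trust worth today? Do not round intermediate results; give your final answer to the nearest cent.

D_1 = 4609.08000
D_2 = 5710.65012
D_3 = 7075.49550
Terminal value at year 3: TV = D_3×(1+g_2)/(r−g_2) = 7323.13784/0.072 = 101710.24779
P_0 = D_1/(1+r)^1 + D_2/(1+r)^2 + D_3/(1+r)^3 + TV/(1+r)^3
    = 4163.57724 + 4660.04715 + 5215.71673 + 74975.92798 = 89015.26909

$89015.27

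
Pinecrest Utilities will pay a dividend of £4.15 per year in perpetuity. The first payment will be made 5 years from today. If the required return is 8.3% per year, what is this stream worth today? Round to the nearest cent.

Value at end of year 4: C / r = £4.15 / 0.083 = £50.0000
Discount to today: PV = £50.0000 / (1 + 0.083)^4 = £50.0000 / 1.375669 = £36.35

£36.35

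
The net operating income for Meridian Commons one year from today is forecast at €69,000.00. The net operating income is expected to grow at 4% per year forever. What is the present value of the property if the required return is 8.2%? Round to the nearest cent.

€1642857.14

Growing perpetuity: P = D₁ / (r − g) = €69,000.0000 / (0.082 − 0.04) = €1,642,857.14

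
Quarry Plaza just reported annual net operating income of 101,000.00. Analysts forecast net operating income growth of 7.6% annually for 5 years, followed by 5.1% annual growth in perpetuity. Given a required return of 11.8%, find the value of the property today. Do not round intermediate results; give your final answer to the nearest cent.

D_1 = 108676.00000
D_2 = 116935.37600
D_3 = 125822.46458
D_4 = 135384.97188
D_5 = 145674.22975
Terminal value at year 5: TV = D_5×(1+g_2)/(r−g_2) = 153103.61546/0.067 = 2285128.58902
P_0 = D_1/(1+r)^1 + D_2/(1+r)^2 + D_3/(1+r)^3 + D_4/(1+r)^4 + D_5/(1+r)^5 + TV/(1+r)^5
    = 97205.72451 + 93553.98888 + 90039.43832 + 86656.91917 + 83401.47140 + 1308282.78268 = 1759140.32495

1759140.32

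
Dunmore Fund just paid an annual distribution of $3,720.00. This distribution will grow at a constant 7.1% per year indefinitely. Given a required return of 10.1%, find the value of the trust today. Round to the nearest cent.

$132804.00

D₁ = D₀ × (1 + g) = $3,720.00 × 1.071 = $3,984.1200
Growing perpetuity: P = D₁ / (r − g) = $3,984.1200 / (0.101 − 0.071) = $132,804.00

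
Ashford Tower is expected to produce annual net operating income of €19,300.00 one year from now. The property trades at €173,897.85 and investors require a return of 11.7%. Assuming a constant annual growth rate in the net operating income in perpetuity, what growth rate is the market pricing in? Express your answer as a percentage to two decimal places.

0.60%

P = D₁/(r−g) ⇒ g = r − D₁/P = 0.117 − €19,300.00/€173,897.85 = 0.006015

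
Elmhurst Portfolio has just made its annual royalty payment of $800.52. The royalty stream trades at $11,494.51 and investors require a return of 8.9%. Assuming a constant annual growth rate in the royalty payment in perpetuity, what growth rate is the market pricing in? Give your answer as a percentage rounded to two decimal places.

P = D₀(1+g)/(r−g) ⇒ P(r−g) = D₀(1+g) ⇒ g(P+D₀) = P·r − D₀
g = (P·r − D₀)/(P + D₀) = ($11,494.51×0.089 − $800.52) / ($11,494.51 + $800.52) = 0.018096

1.81%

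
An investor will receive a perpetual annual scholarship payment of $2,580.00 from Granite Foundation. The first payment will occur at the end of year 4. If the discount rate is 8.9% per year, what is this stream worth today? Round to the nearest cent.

$22446.37

Value at end of year 3: C / r = $2,580.00 / 0.089 = $28,988.7640
Discount to today: PV = $28,988.7640 / (1 + 0.089)^3 = $28,988.7640 / 1.291468 = $22,446.37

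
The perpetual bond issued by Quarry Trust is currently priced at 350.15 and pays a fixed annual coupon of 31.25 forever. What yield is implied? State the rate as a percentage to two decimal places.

8.92%

P = C/r ⇒ r = C/P = 31.25/350.15 = 0.089247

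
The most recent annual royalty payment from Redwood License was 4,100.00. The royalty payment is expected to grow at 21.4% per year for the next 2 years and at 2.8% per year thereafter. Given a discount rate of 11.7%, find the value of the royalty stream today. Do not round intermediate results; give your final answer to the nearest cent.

D_1 = 4977.40000
D_2 = 6042.56360
Terminal value at year 2: TV = D_2×(1+g_2)/(r−g_2) = 6211.75538/0.089 = 69795.00428
P_0 = D_1/(1+r)^1 + D_2/(1+r)^2 + TV/(1+r)^2
    = 4456.04297 + 4843.00463 + 55939.42423 = 65238.47183

65238.47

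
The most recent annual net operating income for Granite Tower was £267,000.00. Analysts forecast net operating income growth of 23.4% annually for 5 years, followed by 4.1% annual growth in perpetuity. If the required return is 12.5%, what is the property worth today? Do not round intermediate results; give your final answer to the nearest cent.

£7031025.62

D_1 = 329478.00000
D_2 = 406575.85200
D_3 = 501714.60137
D_4 = 619115.81809
D_5 = 763988.91952
Terminal value at year 5: TV = D_5×(1+g_2)/(r−g_2) = 795312.46522/0.084 = 9468005.53835
P_0 = D_1/(1+r)^1 + D_2/(1+r)^2 + D_3/(1+r)^3 + D_4/(1+r)^4 + D_5/(1+r)^5 + TV/(1+r)^5
    = 292869.33333 + 321245.11763 + 352370.20014 + 386510.95731 + 423959.57450 + 5254070.44117 = 7031025.62408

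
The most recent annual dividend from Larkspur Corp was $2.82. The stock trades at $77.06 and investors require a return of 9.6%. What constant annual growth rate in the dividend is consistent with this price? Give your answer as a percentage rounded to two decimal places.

5.73%

P = D₀(1+g)/(r−g) ⇒ P(r−g) = D₀(1+g) ⇒ g(P+D₀) = P·r − D₀
g = (P·r − D₀)/(P + D₀) = ($77.06×0.096 − $2.82) / ($77.06 + $2.82) = 0.057308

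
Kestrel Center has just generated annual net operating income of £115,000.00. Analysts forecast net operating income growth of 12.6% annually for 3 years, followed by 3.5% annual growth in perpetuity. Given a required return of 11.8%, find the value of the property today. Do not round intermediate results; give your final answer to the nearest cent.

£1815002.25

D_1 = 129490.00000
D_2 = 145805.74000
D_3 = 164177.26324
Terminal value at year 3: TV = D_3×(1+g_2)/(r−g_2) = 169923.46745/0.083 = 2047270.69221
P_0 = D_1/(1+r)^1 + D_2/(1+r)^2 + D_3/(1+r)^3 + TV/(1+r)^3
    = 115822.89803 + 116651.68442 + 117486.40131 + 1465041.26929 = 1815002.25305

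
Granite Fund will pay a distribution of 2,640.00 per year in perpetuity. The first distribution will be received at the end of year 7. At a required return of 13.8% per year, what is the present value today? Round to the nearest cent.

8807.88

Value at end of year 6: C / r = 2,640.00 / 0.138 = 19,130.4348
Discount to today: PV = 19,130.4348 / (1 + 0.138)^6 = 19,130.4348 / 2.171969 = 8,807.88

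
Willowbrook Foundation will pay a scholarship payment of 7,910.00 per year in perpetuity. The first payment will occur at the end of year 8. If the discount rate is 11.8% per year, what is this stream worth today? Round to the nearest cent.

Value at end of year 7: C / r = 7,910.00 / 0.118 = 67,033.8983
Discount to today: PV = 67,033.8983 / (1 + 0.118)^7 = 67,033.8983 / 2.183195 = 30,704.49

30704.49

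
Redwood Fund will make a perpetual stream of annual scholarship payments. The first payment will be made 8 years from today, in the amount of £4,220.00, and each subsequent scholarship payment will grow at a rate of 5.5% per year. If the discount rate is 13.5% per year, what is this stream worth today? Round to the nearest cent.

£21739.59

Value at end of year 7: C₁ / (r − g) = £4,220.00 / (0.135 − 0.055) = £52,750.0000
Discount to today: PV = £52,750.0000 / (1 + 0.135)^7 = £52,750.0000 / 2.426448 = £21,739.59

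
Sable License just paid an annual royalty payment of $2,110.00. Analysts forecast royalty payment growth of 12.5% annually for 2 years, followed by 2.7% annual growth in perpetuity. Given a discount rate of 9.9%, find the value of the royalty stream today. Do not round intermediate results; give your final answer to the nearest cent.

$35908.64

D_1 = 2373.75000
D_2 = 2670.46875
Terminal value at year 2: TV = D_2×(1+g_2)/(r−g_2) = 2742.57141/0.072 = 38091.26953
P_0 = D_1/(1+r)^1 + D_2/(1+r)^2 + TV/(1+r)^2
    = 2159.91811 + 2211.01717 + 31537.70326 = 35908.63854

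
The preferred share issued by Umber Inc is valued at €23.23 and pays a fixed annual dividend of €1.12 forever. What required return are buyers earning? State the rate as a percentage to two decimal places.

4.82%

P = C/r ⇒ r = C/P = €1.12/€23.23 = 0.048214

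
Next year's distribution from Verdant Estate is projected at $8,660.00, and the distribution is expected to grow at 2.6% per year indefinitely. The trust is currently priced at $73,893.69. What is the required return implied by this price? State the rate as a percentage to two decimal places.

14.32%

P = D₁/(r − g) ⇒ r = D₁/P + g = $8,660.0000/$73,893.69 + 0.026 = 0.117195 + 0.026 = 0.143195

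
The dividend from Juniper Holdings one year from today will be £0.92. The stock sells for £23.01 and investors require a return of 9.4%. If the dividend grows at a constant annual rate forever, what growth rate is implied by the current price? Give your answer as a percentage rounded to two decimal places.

P = D₁/(r−g) ⇒ g = r − D₁/P = 0.094 − £0.92/£23.01 = 0.054017

5.40%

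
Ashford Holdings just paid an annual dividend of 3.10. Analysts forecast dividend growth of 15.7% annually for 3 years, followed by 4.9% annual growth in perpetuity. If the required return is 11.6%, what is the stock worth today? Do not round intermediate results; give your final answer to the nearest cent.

64.08

D_1 = 3.58670
D_2 = 4.14981
D_3 = 4.80133
Terminal value at year 3: TV = D_3×(1+g_2)/(r−g_2) = 5.03660/0.067 = 75.17310
P_0 = D_1/(1+r)^1 + D_2/(1+r)^2 + D_3/(1+r)^3 + TV/(1+r)^3
    = 3.21389 + 3.33196 + 3.45437 + 54.08413 = 64.08436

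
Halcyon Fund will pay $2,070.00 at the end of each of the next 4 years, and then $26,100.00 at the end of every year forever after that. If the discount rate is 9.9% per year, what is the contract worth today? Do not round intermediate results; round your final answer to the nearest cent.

PV of 4-year annuity: $2,070.00 × [1 − (1+0.099)^−4] / 0.099 = 6575.85064
Perpetuity value at year 4: $26,100.00 / 0.099 = 263636.36364
PV of perpetuity: 263636.36364 / (1+0.099)^4 = 180723.46431
Total PV = 6575.85064 + 180723.46431 = 187299.31495

$187299.31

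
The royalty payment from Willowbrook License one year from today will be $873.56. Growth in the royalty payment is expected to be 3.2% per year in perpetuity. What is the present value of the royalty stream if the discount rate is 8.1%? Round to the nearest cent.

Growing perpetuity: P = D₁ / (r − g) = $873.5600 / (0.081 − 0.032) = $17,827.76

$17827.76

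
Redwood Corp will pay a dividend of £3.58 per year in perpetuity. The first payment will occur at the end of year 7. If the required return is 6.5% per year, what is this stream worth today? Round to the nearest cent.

Value at end of year 6: C / r = £3.58 / 0.065 = £55.0769
Discount to today: PV = £55.0769 / (1 + 0.065)^6 = £55.0769 / 1.459142 = £37.75

£37.75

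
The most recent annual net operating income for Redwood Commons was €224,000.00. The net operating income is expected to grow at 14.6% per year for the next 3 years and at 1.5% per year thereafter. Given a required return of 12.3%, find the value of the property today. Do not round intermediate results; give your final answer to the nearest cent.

D_1 = 256704.00000
D_2 = 294182.78400
D_3 = 337133.47046
Terminal value at year 3: TV = D_3×(1+g_2)/(r−g_2) = 342190.47252/0.108 = 3168430.30112
P_0 = D_1/(1+r)^1 + D_2/(1+r)^2 + D_3/(1+r)^3 + TV/(1+r)^3
    = 228587.71149 + 233269.38323 + 238046.93961 + 2237200.40464 = 2937104.43896

€2937104.44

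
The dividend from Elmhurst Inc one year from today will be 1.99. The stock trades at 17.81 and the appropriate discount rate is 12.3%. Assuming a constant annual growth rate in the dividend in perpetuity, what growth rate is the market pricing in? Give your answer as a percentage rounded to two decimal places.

P = D₁/(r−g) ⇒ g = r − D₁/P = 0.123 − 1.99/17.81 = 0.011265

1.13%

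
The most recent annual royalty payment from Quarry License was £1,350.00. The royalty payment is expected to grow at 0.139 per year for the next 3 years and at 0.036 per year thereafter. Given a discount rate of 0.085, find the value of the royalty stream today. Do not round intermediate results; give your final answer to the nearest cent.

D_1 = 1537.65000
D_2 = 1751.38335
D_3 = 1994.82564
Terminal value at year 3: TV = D_3×(1+g_2)/(r−g_2) = 2066.63936/0.049 = 42176.31344
P_0 = D_1/(1+r)^1 + D_2/(1+r)^2 + D_3/(1+r)^3 + TV/(1+r)^3
    = 1417.18894 + 1487.72185 + 1561.76515 + 33020.17735 = 37486.85328

£37486.85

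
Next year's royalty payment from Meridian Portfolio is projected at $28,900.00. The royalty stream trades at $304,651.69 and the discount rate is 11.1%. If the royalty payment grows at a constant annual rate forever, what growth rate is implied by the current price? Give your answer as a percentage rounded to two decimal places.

P = D₁/(r−g) ⇒ g = r − D₁/P = 0.111 − $28,900.00/$304,651.69 = 0.016138

1.61%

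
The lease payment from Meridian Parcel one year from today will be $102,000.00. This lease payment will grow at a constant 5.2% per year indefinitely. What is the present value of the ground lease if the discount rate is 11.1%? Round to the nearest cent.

$1728813.56

Growing perpetuity: P = D₁ / (r − g) = $102,000.0000 / (0.111 − 0.052) = $1,728,813.56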